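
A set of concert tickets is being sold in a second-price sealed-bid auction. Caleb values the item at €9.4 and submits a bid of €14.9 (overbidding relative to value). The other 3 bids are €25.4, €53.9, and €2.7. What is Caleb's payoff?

Highest competing bid: €53.9.
Caleb's bid €14.9 is not the highest, so Caleb loses, pays nothing, and earns zero payoff.

Caleb's payoff: €0.0.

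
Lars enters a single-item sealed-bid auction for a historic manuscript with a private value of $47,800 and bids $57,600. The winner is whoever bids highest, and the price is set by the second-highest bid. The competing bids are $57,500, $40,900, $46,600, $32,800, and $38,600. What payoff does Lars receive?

Highest competing bid: $57,500.
Lars's bid $57,600 is the highest overall, so Lars wins and pays the second-highest bid, $57,500.
Payoff = value − price = $47,800 − $57,500 = -$9,700.

Payoff = -$9,700.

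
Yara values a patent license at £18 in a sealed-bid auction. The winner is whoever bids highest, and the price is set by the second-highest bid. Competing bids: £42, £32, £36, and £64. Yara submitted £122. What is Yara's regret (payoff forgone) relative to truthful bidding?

£46

The highest competing bid is £64.
Bidding truthfully at £18: the top bid is £64 (a rival), so Yara loses. Payoff = £0.
Bidding £122: Yara has the top bid, wins, and pays the second-highest bid £64. Payoff = £18 − £64 = -£46.
Regret = truthful payoff − actual payoff = £0 − -£46 = £46.
This is the dominant-strategy logic: truthful bidding weakly beats any alternative.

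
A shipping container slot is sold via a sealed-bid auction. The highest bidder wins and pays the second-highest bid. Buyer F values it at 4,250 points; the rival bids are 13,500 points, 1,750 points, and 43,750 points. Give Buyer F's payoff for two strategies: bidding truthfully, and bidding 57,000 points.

The highest competing bid is 43,750 points.
Bidding truthfully at 4,250 points: the top bid is 43,750 points (a rival), so Buyer F loses. Payoff = 0 points.
Bidding 57,000 points: Buyer F has the top bid, wins, and pays the second-highest bid 43,750 points. Payoff = 4,250 points − 43,750 points = -39,500 points.

Truthful: 0 points; alternative: -39,500 points.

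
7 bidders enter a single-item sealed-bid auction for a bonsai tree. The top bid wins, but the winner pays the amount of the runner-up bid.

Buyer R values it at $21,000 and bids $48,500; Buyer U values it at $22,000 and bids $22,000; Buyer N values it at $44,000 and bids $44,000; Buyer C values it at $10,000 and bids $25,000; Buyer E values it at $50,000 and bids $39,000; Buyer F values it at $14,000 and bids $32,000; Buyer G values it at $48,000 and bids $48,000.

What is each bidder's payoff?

Buyer R -$27,000, Buyer U $0, Buyer N $0, Buyer C $0, Buyer E $0, Buyer F $0, Buyer G $0.

Ranking the bids: Buyer R $48,500; Buyer G $48,000; Buyer N $44,000; Buyer E $39,000; Buyer F $32,000; Buyer C $25,000; Buyer U $22,000.
Buyer R has the top bid and wins; the price is the second-highest bid, $48,000.
Buyer R's payoff = $21,000 − $48,000 = -$27,000. All other bidders lose, so their payoff is 0.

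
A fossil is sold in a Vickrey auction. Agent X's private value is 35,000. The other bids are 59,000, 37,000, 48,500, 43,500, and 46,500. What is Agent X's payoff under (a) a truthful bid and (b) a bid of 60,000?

(a) 0  (b) -24,000

The highest competing bid is 59,000.
Bidding truthfully at 35,000: the top bid is 59,000 (a rival), so Agent X loses. Payoff = 0.
Bidding 60,000: Agent X has the top bid, wins, and pays the second-highest bid 59,000. Payoff = 35,000 − 59,000 = -24,000.
This is the dominant-strategy logic: truthful bidding weakly beats any alternative.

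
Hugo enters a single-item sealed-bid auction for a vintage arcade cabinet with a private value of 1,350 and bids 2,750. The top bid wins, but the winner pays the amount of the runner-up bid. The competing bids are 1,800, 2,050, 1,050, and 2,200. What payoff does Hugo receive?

Hugo's payoff: -850.

Highest competing bid: 2,200.
Hugo's bid 2,750 is the highest overall, so Hugo wins and pays the second-highest bid, 2,200.
Payoff = value − price = 1,350 − 2,200 = -850.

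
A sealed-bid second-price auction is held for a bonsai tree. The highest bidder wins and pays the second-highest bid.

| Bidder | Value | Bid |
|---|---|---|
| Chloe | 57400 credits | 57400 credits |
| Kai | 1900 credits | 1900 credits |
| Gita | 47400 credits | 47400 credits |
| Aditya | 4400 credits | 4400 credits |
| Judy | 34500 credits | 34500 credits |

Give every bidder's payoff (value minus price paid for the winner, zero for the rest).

Sorted high to low: Chloe 57400 credits > Gita 47400 credits > Judy 34500 credits > Aditya 4400 credits > Kai 1900 credits.
Chloe has the top bid and wins; the price is the second-highest bid, 47400 credits.
Chloe's payoff = 57400 credits − 47400 credits = 10000 credits. All other bidders lose, so their payoff is 0.

Chloe 10000 credits, Kai 0 credits, Gita 0 credits, Aditya 0 credits, Judy 0 credits.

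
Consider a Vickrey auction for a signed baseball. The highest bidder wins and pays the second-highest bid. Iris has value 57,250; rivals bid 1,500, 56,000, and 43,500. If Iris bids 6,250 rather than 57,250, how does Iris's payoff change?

The highest competing bid is 56,000.
Bidding truthfully at 57,250: Iris has the top bid, wins, and pays the second-highest bid 56,000. Payoff = 57,250 − 56,000 = 1,250.
Bidding 6,250: the top bid is 56,000 (a rival), so Iris loses. Payoff = 0.
Change = 0 − 1,250 = -1,250.

Payoff change: -1,250.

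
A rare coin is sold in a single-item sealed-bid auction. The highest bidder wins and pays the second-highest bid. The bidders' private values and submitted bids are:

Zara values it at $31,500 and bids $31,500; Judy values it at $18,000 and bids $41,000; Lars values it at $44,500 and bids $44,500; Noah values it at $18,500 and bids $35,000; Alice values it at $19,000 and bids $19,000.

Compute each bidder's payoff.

Payoffs: Zara $0, Judy $0, Lars $3,500, Noah $0, Alice $0.

Ranking the bids: Lars $44,500, then Judy $41,000, then Noah $35,000, then Zara $31,500, then Alice $19,000.
Lars has the top bid and wins; the price is the second-highest bid, $41,000.
Lars's payoff = $44,500 − $41,000 = $3,500. All other bidders lose, so their payoff is 0.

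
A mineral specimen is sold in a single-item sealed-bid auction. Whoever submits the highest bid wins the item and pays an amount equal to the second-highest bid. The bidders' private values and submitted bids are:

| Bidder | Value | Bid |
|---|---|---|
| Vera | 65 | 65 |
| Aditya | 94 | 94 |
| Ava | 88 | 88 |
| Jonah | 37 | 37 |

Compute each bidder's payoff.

Vera 0, Aditya 6, Ava 0, Jonah 0.

Sorted high to low: Aditya 94, then Ava 88, then Vera 65, then Jonah 37.
Aditya has the top bid and wins; the price is the second-highest bid, 88.
Aditya's payoff = 94 − 88 = 6. All other bidders lose, so their payoff is 0.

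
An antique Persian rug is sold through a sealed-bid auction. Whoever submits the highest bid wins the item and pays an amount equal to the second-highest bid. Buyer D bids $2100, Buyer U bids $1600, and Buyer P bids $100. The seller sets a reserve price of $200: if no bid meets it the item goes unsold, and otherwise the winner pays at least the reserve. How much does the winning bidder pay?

$1600

Ordered from highest: Buyer D $2100, then Buyer U $1600, then Buyer P $100.
Buyer D has the highest bid, so Buyer D wins.
The second-highest bid is $1600, which exceeds the reserve, so that sets the price.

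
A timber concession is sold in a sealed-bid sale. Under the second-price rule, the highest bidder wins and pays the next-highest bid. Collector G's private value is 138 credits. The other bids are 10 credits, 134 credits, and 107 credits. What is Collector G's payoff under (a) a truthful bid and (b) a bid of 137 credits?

The highest competing bid is 134 credits.
Bidding truthfully at 138 credits: Collector G has the top bid, wins, and pays the second-highest bid 134 credits. Payoff = 138 credits − 134 credits = 4 credits.
Bidding 137 credits: Collector G has the top bid, wins, and pays the second-highest bid 134 credits. Payoff = 138 credits − 134 credits = 4 credits.
The bid only affects whether you win, not the price — here both bids land on the same side of the top rival bid, so the deviation is payoff-neutral.

(a) 4 credits  (b) 4 credits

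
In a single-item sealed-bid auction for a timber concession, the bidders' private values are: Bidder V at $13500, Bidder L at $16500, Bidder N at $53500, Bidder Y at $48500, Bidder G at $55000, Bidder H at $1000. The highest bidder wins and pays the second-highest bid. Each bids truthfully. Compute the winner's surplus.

Ranking the bids: Bidder G $55000, then Bidder N $53500, then Bidder Y $48500, then Bidder L $16500, then Bidder V $13500, then Bidder H $1000.
Bidder G wins with the top bid and pays the second-highest, $53500.
Surplus = $55000 − $53500 = $1500.

Winner's surplus: $1500.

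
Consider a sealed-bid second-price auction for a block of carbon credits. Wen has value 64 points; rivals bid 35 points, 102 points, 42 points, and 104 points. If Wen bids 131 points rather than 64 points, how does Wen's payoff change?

The highest competing bid is 104 points.
Bidding truthfully at 64 points: the top bid is 104 points (a rival), so Wen loses. Payoff = 0 points.
Bidding 131 points: Wen has the top bid, wins, and pays the second-highest bid 104 points. Payoff = 64 points − 104 points = -40 points.
Change = -40 points − 0 points = -40 points.

-40 points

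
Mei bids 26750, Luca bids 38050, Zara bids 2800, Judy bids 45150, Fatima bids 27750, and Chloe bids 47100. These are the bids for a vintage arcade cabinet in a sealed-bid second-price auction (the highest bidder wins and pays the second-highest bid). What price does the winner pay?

Sorted high to low: Chloe 47100 > Judy 45150 > Luca 38050 > Fatima 27750 > Mei 26750 > Zara 2800.
Chloe is the highest bidder, so Chloe wins.
Under the second-price rule, the price is the second-highest bid: 45150.

The winner pays 45150.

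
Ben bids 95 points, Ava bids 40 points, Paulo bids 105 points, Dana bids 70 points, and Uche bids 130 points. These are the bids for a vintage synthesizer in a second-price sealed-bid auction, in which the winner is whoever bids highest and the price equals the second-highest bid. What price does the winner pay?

The winner pays 105 points.

Sorted high to low: Uche 130 points; Paulo 105 points; Ben 95 points; Dana 70 points; Ava 40 points.
Uche is the highest bidder, so Uche wins.
Under the second-price rule, the price is the second-highest bid: 105 points.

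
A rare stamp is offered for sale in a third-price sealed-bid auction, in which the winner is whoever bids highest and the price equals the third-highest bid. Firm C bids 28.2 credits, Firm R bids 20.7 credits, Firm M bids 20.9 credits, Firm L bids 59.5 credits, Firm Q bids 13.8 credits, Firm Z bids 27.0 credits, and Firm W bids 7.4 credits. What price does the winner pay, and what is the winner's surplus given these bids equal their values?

Ordered from highest: Firm L 59.5 credits > Firm C 28.2 credits > Firm Z 27.0 credits > Firm M 20.9 credits > Firm R 20.7 credits > Firm Q 13.8 credits > Firm W 7.4 credits.
Firm L is the highest bidder, so Firm L wins.
Under the third-price rule, the price is the third-highest bid: 27.0 credits.
Surplus = 59.5 credits − 27.0 credits = 32.5 credits.

Price 27.0 credits; surplus 32.5 credits.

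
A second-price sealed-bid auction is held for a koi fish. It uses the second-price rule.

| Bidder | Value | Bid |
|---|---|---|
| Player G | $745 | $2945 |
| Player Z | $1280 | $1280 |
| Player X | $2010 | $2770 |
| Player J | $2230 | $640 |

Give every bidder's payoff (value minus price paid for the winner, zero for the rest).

Sorted high to low: Player G $2945, then Player X $2770, then Player Z $1280, then Player J $640.
Player G has the top bid and wins; the price is the second-highest bid, $2770.
Player G's payoff = $745 − $2770 = -$2025. All other bidders lose, so their payoff is 0.

Payoffs: Player G -$2025, Player Z $0, Player X $0, Player J $0.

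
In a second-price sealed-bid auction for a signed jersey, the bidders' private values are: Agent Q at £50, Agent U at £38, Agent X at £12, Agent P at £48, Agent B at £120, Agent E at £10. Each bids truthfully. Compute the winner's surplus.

Surplus = £70.

Ordered from highest: Agent B £120, then Agent Q £50, then Agent P £48, then Agent U £38, then Agent X £12, then Agent E £10.
Agent B wins with the top bid and pays the second-highest, £50.
Surplus = £120 − £50 = £70.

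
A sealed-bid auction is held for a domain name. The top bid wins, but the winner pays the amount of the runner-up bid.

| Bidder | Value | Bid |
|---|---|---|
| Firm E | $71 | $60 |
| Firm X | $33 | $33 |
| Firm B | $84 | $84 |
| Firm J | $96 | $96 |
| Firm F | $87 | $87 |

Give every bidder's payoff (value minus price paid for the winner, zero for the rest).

Firm E $0, Firm X $0, Firm B $0, Firm J $9, Firm F $0.

Ranking the bids: Firm J $96 > Firm F $87 > Firm B $84 > Firm E $60 > Firm X $33.
Firm J has the top bid and wins; the price is the second-highest bid, $87.
Firm J's payoff = $96 − $87 = $9. All other bidders lose, so their payoff is 0.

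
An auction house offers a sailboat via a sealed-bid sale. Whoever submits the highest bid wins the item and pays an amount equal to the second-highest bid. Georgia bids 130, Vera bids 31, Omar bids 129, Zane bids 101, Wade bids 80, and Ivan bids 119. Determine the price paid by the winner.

Ranking the bids: Georgia 130; Omar 129; Ivan 119; Zane 101; Wade 80; Vera 31.
Georgia has the highest bid, so Georgia wins.
The second-highest bid is 129, so that is what Georgia pays.

The winner pays 129.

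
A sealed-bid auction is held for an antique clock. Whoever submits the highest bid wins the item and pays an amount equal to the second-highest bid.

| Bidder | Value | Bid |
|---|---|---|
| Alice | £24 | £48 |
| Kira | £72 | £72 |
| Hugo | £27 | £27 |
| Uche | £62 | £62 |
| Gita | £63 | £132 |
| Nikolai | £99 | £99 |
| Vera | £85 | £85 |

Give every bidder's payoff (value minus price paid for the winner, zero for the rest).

Bids in descending order: Gita £132, then Nikolai £99, then Vera £85, then Kira £72, then Uche £62, then Alice £48, then Hugo £27.
Gita has the top bid and wins; the price is the second-highest bid, £99.
Gita's payoff = £63 − £99 = -£36. All other bidders lose, so their payoff is 0.

Payoffs: Alice £0, Kira £0, Hugo £0, Uche £0, Gita -£36, Nikolai £0, Vera £0.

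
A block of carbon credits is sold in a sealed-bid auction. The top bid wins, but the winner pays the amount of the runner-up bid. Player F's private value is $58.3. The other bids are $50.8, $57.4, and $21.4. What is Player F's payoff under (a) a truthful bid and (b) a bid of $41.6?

Truthful: $0.9; alternative: $0.0.

The highest competing bid is $57.4.
Bidding truthfully at $58.3: Player F has the top bid, wins, and pays the second-highest bid $57.4. Payoff = $58.3 − $57.4 = $0.9.
Bidding $41.6: the top bid is $57.4 (a rival), so Player F loses. Payoff = $0.0.
Deviating from a truthful bid can only lose payoff in a second-price auction — never gain.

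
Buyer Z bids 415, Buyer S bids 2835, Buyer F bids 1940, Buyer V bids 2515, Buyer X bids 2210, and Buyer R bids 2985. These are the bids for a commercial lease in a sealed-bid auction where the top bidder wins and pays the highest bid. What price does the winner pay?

Sorted high to low: Buyer R 2985, then Buyer S 2835, then Buyer V 2515, then Buyer X 2210, then Buyer F 1940, then Buyer Z 415.
Buyer R is the highest bidder, so Buyer R wins.
Under the first-price rule, the price is the highest bid: 2985.

2985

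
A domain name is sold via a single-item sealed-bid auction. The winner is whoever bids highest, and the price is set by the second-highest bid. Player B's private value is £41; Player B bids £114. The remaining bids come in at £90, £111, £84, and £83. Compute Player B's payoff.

-£70

Highest competing bid: £111.
Player B's bid £114 is the highest overall, so Player B wins and pays the second-highest bid, £111.
Payoff = value − price = £41 − £111 = -£70.
Overbidding won the item at a price above value — truthful bidding would have avoided this loss.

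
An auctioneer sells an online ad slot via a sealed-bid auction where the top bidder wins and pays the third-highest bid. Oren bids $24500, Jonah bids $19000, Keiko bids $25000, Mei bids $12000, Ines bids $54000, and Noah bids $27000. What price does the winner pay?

Ranking the bids: Ines $54000; Noah $27000; Keiko $25000; Oren $24500; Jonah $19000; Mei $12000.
Ines is the highest bidder, so Ines wins.
Under the third-price rule, the price is the third-highest bid: $25000.

$25000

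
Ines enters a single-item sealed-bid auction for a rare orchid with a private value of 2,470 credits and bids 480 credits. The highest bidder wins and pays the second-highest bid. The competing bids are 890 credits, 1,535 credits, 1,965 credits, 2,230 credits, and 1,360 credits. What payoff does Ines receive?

Highest competing bid: 2,230 credits.
Ines's bid 480 credits is not the highest, so Ines loses, pays nothing, and earns zero payoff.

Ines's payoff: 0 credits.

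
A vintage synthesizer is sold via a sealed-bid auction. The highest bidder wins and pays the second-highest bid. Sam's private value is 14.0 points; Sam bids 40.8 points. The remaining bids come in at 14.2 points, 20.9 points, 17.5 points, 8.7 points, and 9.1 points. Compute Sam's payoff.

-6.9 points

Highest competing bid: 20.9 points.
Sam's bid 40.8 points is the highest overall, so Sam wins and pays the second-highest bid, 20.9 points.
Payoff = value − price = 14.0 points − 20.9 points = -6.9 points.
Overbidding won the item at a price above value — truthful bidding would have avoided this loss.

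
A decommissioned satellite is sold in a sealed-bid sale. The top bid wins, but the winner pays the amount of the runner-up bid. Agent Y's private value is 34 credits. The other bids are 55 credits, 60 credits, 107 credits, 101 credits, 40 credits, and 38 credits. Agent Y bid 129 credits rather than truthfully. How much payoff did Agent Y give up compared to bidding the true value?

The highest competing bid is 107 credits.
Bidding truthfully at 34 credits: the top bid is 107 credits (a rival), so Agent Y loses. Payoff = 0 credits.
Bidding 129 credits: Agent Y has the top bid, wins, and pays the second-highest bid 107 credits. Payoff = 34 credits − 107 credits = -73 credits.
Regret = truthful payoff − actual payoff = 0 credits − -73 credits = 73 credits.

Regret: 73 credits.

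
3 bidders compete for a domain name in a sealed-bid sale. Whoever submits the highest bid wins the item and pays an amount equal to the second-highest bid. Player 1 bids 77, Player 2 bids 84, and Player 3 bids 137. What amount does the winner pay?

Bids in descending order: Player 3 137; Player 2 84; Player 1 77.
Player 3 has the highest bid, so Player 3 wins.
The second-highest bid is 84, so that is what Player 3 pays.

84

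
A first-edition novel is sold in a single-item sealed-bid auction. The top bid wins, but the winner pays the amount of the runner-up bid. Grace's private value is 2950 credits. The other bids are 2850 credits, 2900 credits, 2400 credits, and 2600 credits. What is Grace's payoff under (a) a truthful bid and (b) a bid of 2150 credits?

Truthful: 50 credits; alternative: 0 credits.

The highest competing bid is 2900 credits.
Bidding truthfully at 2950 credits: Grace has the top bid, wins, and pays the second-highest bid 2900 credits. Payoff = 2950 credits − 2900 credits = 50 credits.
Bidding 2150 credits: the top bid is 2900 credits (a rival), so Grace loses. Payoff = 0 credits.
Deviating from a truthful bid can only lose payoff in a second-price auction — never gain.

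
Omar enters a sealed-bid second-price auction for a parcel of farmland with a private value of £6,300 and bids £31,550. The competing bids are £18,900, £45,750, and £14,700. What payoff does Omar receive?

Highest competing bid: £45,750.
Omar's bid £31,550 is not the highest, so Omar loses, pays nothing, and earns zero payoff.

£0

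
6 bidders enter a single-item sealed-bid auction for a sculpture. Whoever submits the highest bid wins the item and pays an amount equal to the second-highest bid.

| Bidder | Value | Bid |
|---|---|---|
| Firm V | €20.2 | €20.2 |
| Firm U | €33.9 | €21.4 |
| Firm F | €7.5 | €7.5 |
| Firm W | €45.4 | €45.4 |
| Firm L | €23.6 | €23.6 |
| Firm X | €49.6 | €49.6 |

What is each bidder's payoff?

Ordered from highest: Firm X €49.6; Firm W €45.4; Firm L €23.6; Firm U €21.4; Firm V €20.2; Firm F €7.5.
Firm X has the top bid and wins; the price is the second-highest bid, €45.4.
Firm X's payoff = €49.6 − €45.4 = €4.2. All other bidders lose, so their payoff is 0.

Firm V €0.0, Firm U €0.0, Firm F €0.0, Firm W €0.0, Firm L €0.0, Firm X €4.2.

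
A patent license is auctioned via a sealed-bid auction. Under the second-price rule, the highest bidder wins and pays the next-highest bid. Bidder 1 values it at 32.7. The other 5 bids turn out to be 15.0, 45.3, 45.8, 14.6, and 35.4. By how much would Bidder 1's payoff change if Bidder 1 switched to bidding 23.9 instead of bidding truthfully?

The highest competing bid is 45.8.
Bidding truthfully at 32.7: the top bid is 45.8 (a rival), so Bidder 1 loses. Payoff = 0.0.
Bidding 23.9: the top bid is 45.8 (a rival), so Bidder 1 loses. Payoff = 0.0.
Change = 0.0 − 0.0 = 0.0.

Change in payoff: 0.0.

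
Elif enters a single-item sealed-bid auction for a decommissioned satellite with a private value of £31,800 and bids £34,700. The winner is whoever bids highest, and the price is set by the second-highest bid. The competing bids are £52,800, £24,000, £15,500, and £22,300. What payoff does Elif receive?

Elif's payoff: £0.

Highest competing bid: £52,800.
Elif's bid £34,700 is not the highest, so Elif loses, pays nothing, and earns zero payoff.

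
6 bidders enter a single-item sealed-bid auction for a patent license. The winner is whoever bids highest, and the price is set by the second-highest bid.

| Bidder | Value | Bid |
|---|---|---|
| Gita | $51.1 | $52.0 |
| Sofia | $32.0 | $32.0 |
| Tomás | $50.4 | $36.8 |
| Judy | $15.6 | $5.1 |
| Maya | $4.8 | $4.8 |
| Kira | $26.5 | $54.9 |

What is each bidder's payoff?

Ordered from highest: Kira $54.9 > Gita $52.0 > Tomás $36.8 > Sofia $32.0 > Judy $5.1 > Maya $4.8.
Kira has the top bid and wins; the price is the second-highest bid, $52.0.
Kira's payoff = $26.5 − $52.0 = -$25.5. All other bidders lose, so their payoff is 0.

Gita $0.0, Sofia $0.0, Tomás $0.0, Judy $0.0, Maya $0.0, Kira -$25.5.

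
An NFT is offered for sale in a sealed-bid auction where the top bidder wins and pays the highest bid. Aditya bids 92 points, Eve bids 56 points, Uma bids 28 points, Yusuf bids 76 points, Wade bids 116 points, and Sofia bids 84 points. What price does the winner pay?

Sorted high to low: Wade 116 points; Aditya 92 points; Sofia 84 points; Yusuf 76 points; Eve 56 points; Uma 28 points.
Wade is the highest bidder, so Wade wins.
Under the first-price rule, the price is the highest bid: 116 points.

The winner pays 116 points.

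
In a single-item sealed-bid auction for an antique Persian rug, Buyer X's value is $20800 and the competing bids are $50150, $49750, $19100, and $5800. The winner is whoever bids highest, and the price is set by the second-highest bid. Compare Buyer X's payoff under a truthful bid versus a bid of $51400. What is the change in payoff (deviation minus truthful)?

Change in payoff: -$29350.

The highest competing bid is $50150.
Bidding truthfully at $20800: the top bid is $50150 (a rival), so Buyer X loses. Payoff = $0.
Bidding $51400: Buyer X has the top bid, wins, and pays the second-highest bid $50150. Payoff = $20800 − $50150 = -$29350.
Change = -$29350 − $0 = -$29350.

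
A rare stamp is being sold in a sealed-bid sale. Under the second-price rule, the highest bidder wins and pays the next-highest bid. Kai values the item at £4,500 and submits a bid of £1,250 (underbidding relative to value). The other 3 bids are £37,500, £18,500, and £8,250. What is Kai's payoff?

Highest competing bid: £37,500.
Kai's bid £1,250 is not the highest, so Kai loses, pays nothing, and earns zero payoff.

£0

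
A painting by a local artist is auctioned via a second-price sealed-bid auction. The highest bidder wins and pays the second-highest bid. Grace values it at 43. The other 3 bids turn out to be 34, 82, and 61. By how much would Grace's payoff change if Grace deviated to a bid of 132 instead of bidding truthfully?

The highest competing bid is 82.
Bidding truthfully at 43: the top bid is 82 (a rival), so Grace loses. Payoff = 0.
Bidding 132: Grace has the top bid, wins, and pays the second-highest bid 82. Payoff = 43 − 82 = -39.
Change = -39 − 0 = -39.
Deviating from a truthful bid can only lose payoff in a second-price auction — never gain.

Change in payoff: -39.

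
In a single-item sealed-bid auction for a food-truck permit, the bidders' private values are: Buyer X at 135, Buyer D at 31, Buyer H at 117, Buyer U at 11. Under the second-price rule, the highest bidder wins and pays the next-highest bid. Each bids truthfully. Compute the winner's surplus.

Winner's surplus: 18.

Bids in descending order: Buyer X 135; Buyer H 117; Buyer D 31; Buyer U 11.
Buyer X wins with the top bid and pays the second-highest, 117.
Surplus = 135 − 117 = 18.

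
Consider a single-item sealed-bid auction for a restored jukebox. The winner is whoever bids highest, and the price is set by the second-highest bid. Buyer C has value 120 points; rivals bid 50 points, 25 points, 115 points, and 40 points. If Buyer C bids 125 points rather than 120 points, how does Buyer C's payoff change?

The highest competing bid is 115 points.
Bidding truthfully at 120 points: Buyer C has the top bid, wins, and pays the second-highest bid 115 points. Payoff = 120 points − 115 points = 5 points.
Bidding 125 points: Buyer C has the top bid, wins, and pays the second-highest bid 115 points. Payoff = 120 points − 115 points = 5 points.
Change = 5 points − 5 points = 0 points.
The bid only affects whether you win, not the price — here both bids land on the same side of the top rival bid, so the deviation is payoff-neutral.

Payoff change: 0 points.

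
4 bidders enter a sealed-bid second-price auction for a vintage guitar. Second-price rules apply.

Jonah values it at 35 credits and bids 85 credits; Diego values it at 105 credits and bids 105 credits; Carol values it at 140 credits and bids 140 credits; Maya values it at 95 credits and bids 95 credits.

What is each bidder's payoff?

Payoffs: Jonah 0 credits, Diego 0 credits, Carol 35 credits, Maya 0 credits.

Ordered from highest: Carol 140 credits; Diego 105 credits; Maya 95 credits; Jonah 85 credits.
Carol has the top bid and wins; the price is the second-highest bid, 105 credits.
Carol's payoff = 140 credits − 105 credits = 35 credits. All other bidders lose, so their payoff is 0.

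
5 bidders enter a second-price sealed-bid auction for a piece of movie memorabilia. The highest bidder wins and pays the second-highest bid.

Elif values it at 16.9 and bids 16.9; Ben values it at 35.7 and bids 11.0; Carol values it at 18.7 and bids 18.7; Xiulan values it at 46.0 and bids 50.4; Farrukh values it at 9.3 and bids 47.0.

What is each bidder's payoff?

Payoffs: Elif 0.0, Ben 0.0, Carol 0.0, Xiulan -1.0, Farrukh 0.0.

Ranking the bids: Xiulan 50.4, then Farrukh 47.0, then Carol 18.7, then Elif 16.9, then Ben 11.0.
Xiulan has the top bid and wins; the price is the second-highest bid, 47.0.
Xiulan's payoff = 46.0 − 47.0 = -1.0. All other bidders lose, so their payoff is 0.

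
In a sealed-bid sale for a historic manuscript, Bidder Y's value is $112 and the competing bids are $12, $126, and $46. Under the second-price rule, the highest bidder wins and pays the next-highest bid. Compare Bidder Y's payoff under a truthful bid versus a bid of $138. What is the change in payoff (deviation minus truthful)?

-$14

The highest competing bid is $126.
Bidding truthfully at $112: the top bid is $126 (a rival), so Bidder Y loses. Payoff = $0.
Bidding $138: Bidder Y has the top bid, wins, and pays the second-highest bid $126. Payoff = $112 − $126 = -$14.
Change = -$14 − $0 = -$14.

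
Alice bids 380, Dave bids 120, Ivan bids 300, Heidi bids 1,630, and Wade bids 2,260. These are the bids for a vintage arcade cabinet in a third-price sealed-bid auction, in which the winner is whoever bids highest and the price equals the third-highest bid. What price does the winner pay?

Ranking the bids: Wade 2,260; Heidi 1,630; Alice 380; Ivan 300; Dave 120.
Wade is the highest bidder, so Wade wins.
Under the third-price rule, the price is the third-highest bid: 380.

The winner pays 380.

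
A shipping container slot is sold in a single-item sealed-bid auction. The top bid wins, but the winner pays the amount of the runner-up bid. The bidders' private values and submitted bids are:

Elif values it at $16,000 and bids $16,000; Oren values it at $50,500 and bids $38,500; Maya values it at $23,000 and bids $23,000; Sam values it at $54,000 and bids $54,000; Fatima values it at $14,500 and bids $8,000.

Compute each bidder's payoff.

Sorted high to low: Sam $54,000; Oren $38,500; Maya $23,000; Elif $16,000; Fatima $8,000.
Sam has the top bid and wins; the price is the second-highest bid, $38,500.
Sam's payoff = $54,000 − $38,500 = $15,500. All other bidders lose, so their payoff is 0.

Payoffs: Elif $0, Oren $0, Maya $0, Sam $15,500, Fatima $0.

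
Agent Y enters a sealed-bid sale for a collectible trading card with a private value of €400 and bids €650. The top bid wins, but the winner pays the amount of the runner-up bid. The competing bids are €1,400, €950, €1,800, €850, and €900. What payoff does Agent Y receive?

Agent Y's payoff: €0.

Highest competing bid: €1,800.
Agent Y's bid €650 is not the highest, so Agent Y loses, pays nothing, and earns zero payoff.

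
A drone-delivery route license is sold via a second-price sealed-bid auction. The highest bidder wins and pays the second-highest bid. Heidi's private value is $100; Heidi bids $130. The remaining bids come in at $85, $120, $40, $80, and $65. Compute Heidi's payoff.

Highest competing bid: $120.
Heidi's bid $130 is the highest overall, so Heidi wins and pays the second-highest bid, $120.
Payoff = value − price = $100 − $120 = -$20.

-$20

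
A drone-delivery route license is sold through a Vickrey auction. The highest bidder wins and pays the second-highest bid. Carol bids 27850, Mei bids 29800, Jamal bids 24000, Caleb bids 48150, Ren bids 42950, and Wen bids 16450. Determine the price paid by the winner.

42950

Bids in descending order: Caleb 48150 > Ren 42950 > Mei 29800 > Carol 27850 > Jamal 24000 > Wen 16450.
Caleb has the highest bid, so Caleb wins.
The second-highest bid is 42950, so that is what Caleb pays.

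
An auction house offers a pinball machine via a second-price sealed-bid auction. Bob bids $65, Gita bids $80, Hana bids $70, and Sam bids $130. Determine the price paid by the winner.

The winner pays $80.

Ranking the bids: Sam $130 > Gita $80 > Hana $70 > Bob $65.
Sam has the highest bid, so Sam wins.
The second-highest bid is $80, so that is what Sam pays.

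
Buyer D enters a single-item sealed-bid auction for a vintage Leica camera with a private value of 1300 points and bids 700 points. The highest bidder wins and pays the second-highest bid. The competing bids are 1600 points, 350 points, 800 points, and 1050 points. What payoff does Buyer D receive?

0 points

Highest competing bid: 1600 points.
Buyer D's bid 700 points is not the highest, so Buyer D loses, pays nothing, and earns zero payoff.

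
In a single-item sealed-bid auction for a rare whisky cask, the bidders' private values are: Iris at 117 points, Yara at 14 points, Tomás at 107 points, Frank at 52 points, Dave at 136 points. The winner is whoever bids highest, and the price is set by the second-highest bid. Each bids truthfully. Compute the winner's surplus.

Surplus = 19 points.

Bids in descending order: Dave 136 points, then Iris 117 points, then Tomás 107 points, then Frank 52 points, then Yara 14 points.
Dave wins with the top bid and pays the second-highest, 117 points.
Surplus = 136 points − 117 points = 19 points.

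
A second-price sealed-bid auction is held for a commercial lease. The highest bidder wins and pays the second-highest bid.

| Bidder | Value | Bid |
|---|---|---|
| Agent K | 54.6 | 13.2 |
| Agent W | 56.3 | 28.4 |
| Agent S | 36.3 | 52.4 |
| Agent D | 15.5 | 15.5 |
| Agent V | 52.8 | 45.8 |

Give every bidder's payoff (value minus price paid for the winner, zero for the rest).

Agent K 0.0, Agent W 0.0, Agent S -9.5, Agent D 0.0, Agent V 0.0.

Bids in descending order: Agent S 52.4, then Agent V 45.8, then Agent W 28.4, then Agent D 15.5, then Agent K 13.2.
Agent S has the top bid and wins; the price is the second-highest bid, 45.8.
Agent S's payoff = 36.3 − 45.8 = -9.5. All other bidders lose, so their payoff is 0.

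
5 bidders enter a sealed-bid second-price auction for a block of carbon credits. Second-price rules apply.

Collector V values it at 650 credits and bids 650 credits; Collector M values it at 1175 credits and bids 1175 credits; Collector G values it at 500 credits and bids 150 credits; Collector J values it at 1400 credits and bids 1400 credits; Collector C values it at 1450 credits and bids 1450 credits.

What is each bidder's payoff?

Ranking the bids: Collector C 1450 credits, then Collector J 1400 credits, then Collector M 1175 credits, then Collector V 650 credits, then Collector G 150 credits.
Collector C has the top bid and wins; the price is the second-highest bid, 1400 credits.
Collector C's payoff = 1450 credits − 1400 credits = 50 credits. All other bidders lose, so their payoff is 0.

Payoffs: Collector V 0 credits, Collector M 0 credits, Collector G 0 credits, Collector J 0 credits, Collector C 50 credits.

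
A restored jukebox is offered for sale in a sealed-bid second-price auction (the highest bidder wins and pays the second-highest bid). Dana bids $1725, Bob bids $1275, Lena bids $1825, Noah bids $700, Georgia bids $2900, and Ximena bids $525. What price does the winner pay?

The winner pays $1825.

Bids in descending order: Georgia $2900, then Lena $1825, then Dana $1725, then Bob $1275, then Noah $700, then Ximena $525.
Georgia is the highest bidder, so Georgia wins.
Under the second-price rule, the price is the second-highest bid: $1825.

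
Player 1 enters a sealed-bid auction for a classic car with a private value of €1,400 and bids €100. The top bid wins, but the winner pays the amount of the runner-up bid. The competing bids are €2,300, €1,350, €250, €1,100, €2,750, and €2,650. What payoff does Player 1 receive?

Payoff = €0.

Highest competing bid: €2,750.
Player 1's bid €100 is not the highest, so Player 1 loses, pays nothing, and earns zero payoff.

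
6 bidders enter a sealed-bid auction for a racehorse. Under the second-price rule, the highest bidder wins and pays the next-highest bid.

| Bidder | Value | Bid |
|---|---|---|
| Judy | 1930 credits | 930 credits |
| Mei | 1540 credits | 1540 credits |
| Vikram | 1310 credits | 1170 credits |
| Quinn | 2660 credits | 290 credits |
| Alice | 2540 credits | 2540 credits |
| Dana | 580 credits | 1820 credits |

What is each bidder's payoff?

Judy 0 credits, Mei 0 credits, Vikram 0 credits, Quinn 0 credits, Alice 720 credits, Dana 0 credits.

Sorted high to low: Alice 2540 credits > Dana 1820 credits > Mei 1540 credits > Vikram 1170 credits > Judy 930 credits > Quinn 290 credits.
Alice has the top bid and wins; the price is the second-highest bid, 1820 credits.
Alice's payoff = 2540 credits − 1820 credits = 720 credits. All other bidders lose, so their payoff is 0.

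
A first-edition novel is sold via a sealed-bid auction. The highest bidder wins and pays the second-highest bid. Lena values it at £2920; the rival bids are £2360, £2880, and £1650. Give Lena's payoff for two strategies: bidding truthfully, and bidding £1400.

Truthful: £40; alternative: £0.

The highest competing bid is £2880.
Bidding truthfully at £2920: Lena has the top bid, wins, and pays the second-highest bid £2880. Payoff = £2920 − £2880 = £40.
Bidding £1400: the top bid is £2880 (a rival), so Lena loses. Payoff = £0.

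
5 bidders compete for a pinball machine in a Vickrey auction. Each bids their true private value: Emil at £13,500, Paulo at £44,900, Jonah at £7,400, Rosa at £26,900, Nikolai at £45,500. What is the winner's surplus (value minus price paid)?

£600

Bids in descending order: Nikolai £45,500 > Paulo £44,900 > Rosa £26,900 > Emil £13,500 > Jonah £7,400.
Nikolai wins with the top bid and pays the second-highest, £44,900.
Surplus = £45,500 − £44,900 = £600.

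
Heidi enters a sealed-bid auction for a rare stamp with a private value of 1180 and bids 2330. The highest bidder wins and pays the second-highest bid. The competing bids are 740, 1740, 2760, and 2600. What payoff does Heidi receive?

Highest competing bid: 2760.
Heidi's bid 2330 is not the highest, so Heidi loses, pays nothing, and earns zero payoff.

Payoff = 0.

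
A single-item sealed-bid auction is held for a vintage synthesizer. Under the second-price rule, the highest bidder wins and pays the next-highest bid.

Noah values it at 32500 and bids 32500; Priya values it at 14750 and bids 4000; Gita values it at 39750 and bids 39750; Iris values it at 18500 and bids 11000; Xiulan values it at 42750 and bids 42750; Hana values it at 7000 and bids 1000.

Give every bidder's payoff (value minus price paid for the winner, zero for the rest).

Bids in descending order: Xiulan 42750 > Gita 39750 > Noah 32500 > Iris 11000 > Priya 4000 > Hana 1000.
Xiulan has the top bid and wins; the price is the second-highest bid, 39750.
Xiulan's payoff = 42750 − 39750 = 3000. All other bidders lose, so their payoff is 0.

Noah 0, Priya 0, Gita 0, Iris 0, Xiulan 3000, Hana 0.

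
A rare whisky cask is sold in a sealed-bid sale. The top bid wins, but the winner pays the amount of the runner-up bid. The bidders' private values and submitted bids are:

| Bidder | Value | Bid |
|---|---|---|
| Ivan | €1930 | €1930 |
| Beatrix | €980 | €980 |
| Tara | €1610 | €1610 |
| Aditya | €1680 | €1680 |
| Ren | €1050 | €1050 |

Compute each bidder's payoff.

Ivan €250, Beatrix €0, Tara €0, Aditya €0, Ren €0.

Ordered from highest: Ivan €1930; Aditya €1680; Tara €1610; Ren €1050; Beatrix €980.
Ivan has the top bid and wins; the price is the second-highest bid, €1680.
Ivan's payoff = €1930 − €1680 = €250. All other bidders lose, so their payoff is 0.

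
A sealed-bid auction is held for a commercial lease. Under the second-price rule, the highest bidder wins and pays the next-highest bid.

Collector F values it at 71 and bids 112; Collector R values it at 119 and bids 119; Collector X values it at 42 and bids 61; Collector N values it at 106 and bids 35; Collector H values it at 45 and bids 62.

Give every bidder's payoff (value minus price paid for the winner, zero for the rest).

Sorted high to low: Collector R 119; Collector F 112; Collector H 62; Collector X 61; Collector N 35.
Collector R has the top bid and wins; the price is the second-highest bid, 112.
Collector R's payoff = 119 − 112 = 7. All other bidders lose, so their payoff is 0.

Collector F 0, Collector R 7, Collector X 0, Collector N 0, Collector H 0.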